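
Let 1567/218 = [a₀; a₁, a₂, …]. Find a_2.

1567 = 7·218 + 41   →  a_0 = 7
218 = 5·41 + 13   →  a_1 = 5
41 = 3·13 + 2   →  a_2 = 3

3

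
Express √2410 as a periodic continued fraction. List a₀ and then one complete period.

a₀ = ⌊√2410⌋ = 49.

[49; 10, 1, 8, 1, 10, 98]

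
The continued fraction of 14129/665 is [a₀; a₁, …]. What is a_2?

18

14129 = 21·665 + 164   →  a_0 = 21
665 = 4·164 + 9   →  a_1 = 4
164 = 18·9 + 2   →  a_2 = 18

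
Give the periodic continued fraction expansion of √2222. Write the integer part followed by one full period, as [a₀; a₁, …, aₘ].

a₀ = ⌊√2222⌋ = 47.
With m₀=0, d₀=1 and mₖ₊₁ = dₖaₖ − mₖ, dₖ₊₁ = (n − mₖ₊₁²)/dₖ, aₖ₊₁ = ⌊(a₀+mₖ₊₁)/dₖ₊₁⌋:
  k=1: m=47, d=13, a=7
  k=2: m=44, d=22, a=4
  k=3: m=44, d=13, a=7
  k=4: m=47, d=1, a=94
d=1 and a=2a₀=94 at k=4, so the next step gives (m, d) = (47, 13) again — its k=1 value — and the period has length 4.

[47; 7, 4, 7, 94]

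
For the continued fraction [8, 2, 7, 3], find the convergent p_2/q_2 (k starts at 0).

Using pₖ = aₖpₖ₋₁ + pₖ₋₂, qₖ = aₖqₖ₋₁ + qₖ₋₂ (with p₋₁=1, p₋₂=0, q₋₁=0, q₋₂=1):
  k=0: a=8, p=8, q=1
  k=1: a=2, p=17, q=2
  k=2: a=7, p=127, q=15

127/15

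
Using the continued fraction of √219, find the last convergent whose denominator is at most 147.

√219 = [14; 1, 3, 1, 28, …] (period length 4).
Convergents:
  p_0/q_0 = 14/1
  p_1/q_1 = 15/1
  p_2/q_2 = 59/4
  p_3/q_3 = 74/5
  p_4/q_4 = 2131/144
  p_5/q_5 = 2205/149
q_4 = 144 ≤ 147 < 149 = q_5, so the answer is 2131/144.

2131/144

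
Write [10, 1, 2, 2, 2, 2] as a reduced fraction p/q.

439/41

Using pₖ = aₖpₖ₋₁ + pₖ₋₂ and qₖ = aₖqₖ₋₁ + qₖ₋₂:
  k=0: a=10, p=10, q=1
  k=1: a=1, p=11, q=1
  k=2: a=2, p=32, q=3
  k=3: a=2, p=75, q=7
  k=4: a=2, p=182, q=17
  k=5: a=2, p=439, q=41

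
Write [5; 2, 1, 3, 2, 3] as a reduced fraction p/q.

461/86

Using pₖ = aₖpₖ₋₁ + pₖ₋₂ and qₖ = aₖqₖ₋₁ + qₖ₋₂:
  k=0: a=5, p=5, q=1
  k=1: a=2, p=11, q=2
  k=2: a=1, p=16, q=3
  k=3: a=3, p=59, q=11
  k=4: a=2, p=134, q=25
  k=5: a=3, p=461, q=86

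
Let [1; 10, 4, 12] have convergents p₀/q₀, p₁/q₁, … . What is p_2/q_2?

Using pₖ = aₖpₖ₋₁ + pₖ₋₂, qₖ = aₖqₖ₋₁ + qₖ₋₂ (with p₋₁=1, p₋₂=0, q₋₁=0, q₋₂=1):
  k=0: a=1, p=1, q=1
  k=1: a=10, p=11, q=10
  k=2: a=4, p=45, q=41

45/41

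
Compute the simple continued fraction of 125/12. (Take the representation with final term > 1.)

125 = 10·12 + 5
12 = 2·5 + 2
5 = 2·2 + 1
2 = 2·1 + 0  (stop)
So 125/12 = [10; 2, 2, 2].

[10; 2, 2, 2]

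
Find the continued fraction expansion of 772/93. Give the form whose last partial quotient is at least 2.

[8; 3, 3, 9]

772 = 8×93 + 28
93 = 3×28 + 9
28 = 3×9 + 1
9 = 9×1 + 0  (stop)
So 772/93 = [8; 3, 3, 9].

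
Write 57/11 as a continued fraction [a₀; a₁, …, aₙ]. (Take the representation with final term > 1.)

[5; 5, 2]

57 = 5·11 + 2
11 = 5·2 + 1
2 = 2·1 + 0  (stop)
So 57/11 = [5; 5, 2].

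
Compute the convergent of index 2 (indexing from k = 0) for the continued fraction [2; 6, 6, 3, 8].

80/37

Using pₖ = aₖpₖ₋₁ + pₖ₋₂, qₖ = aₖqₖ₋₁ + qₖ₋₂ (with p₋₁=1, p₋₂=0, q₋₁=0, q₋₂=1):
  k=0: a=2, p=2, q=1
  k=1: a=6, p=13, q=6
  k=2: a=6, p=80, q=37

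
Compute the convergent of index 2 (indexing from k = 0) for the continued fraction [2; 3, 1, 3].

9/4

Using pₖ = aₖpₖ₋₁ + pₖ₋₂, qₖ = aₖqₖ₋₁ + qₖ₋₂ (with p₋₁=1, p₋₂=0, q₋₁=0, q₋₂=1):
  k=0: a=2, p=2, q=1
  k=1: a=3, p=7, q=3
  k=2: a=1, p=9, q=4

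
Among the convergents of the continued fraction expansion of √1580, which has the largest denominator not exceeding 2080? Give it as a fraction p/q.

√1580 = [39; 1, 2, 1, 78, …] (period length 4).
Convergents:
  p_0/q_0 = 39/1
  p_1/q_1 = 40/1
  p_2/q_2 = 119/3
  p_3/q_3 = 159/4
  p_4/q_4 = 12521/315
  p_5/q_5 = 12680/319
  p_6/q_6 = 37881/953
  p_7/q_7 = 50561/1272
  p_8/q_8 = 3981639/100169
q_7 = 1272 ≤ 2080 < 100169 = q_8, so the answer is 50561/1272.

50561/1272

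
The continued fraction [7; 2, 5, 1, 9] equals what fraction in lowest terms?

Using pₖ = aₖpₖ₋₁ + pₖ₋₂ and qₖ = aₖqₖ₋₁ + qₖ₋₂:
  k=0: a=7, p=7, q=1
  k=1: a=2, p=15, q=2
  k=2: a=5, p=82, q=11
  k=3: a=1, p=97, q=13
  k=4: a=9, p=955, q=128

955/128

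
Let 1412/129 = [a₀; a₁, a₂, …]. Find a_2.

17

1412 = 10·129 + 122   →  a_0 = 10
129 = 1·122 + 7   →  a_1 = 1
122 = 17·7 + 3   →  a_2 = 17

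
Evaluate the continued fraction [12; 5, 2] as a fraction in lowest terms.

Fold from the inside: start with 2/1.
  5 + 1/2 = 11/2
  12 + 2/11 = 134/11

134/11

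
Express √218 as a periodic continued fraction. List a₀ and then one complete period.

[14; 1, 3, 3, 1, 28]

a₀ = ⌊√218⌋ = 14.
With m₀=0, d₀=1 and mₖ₊₁ = dₖaₖ − mₖ, dₖ₊₁ = (n − mₖ₊₁²)/dₖ, aₖ₊₁ = ⌊(a₀+mₖ₊₁)/dₖ₊₁⌋:
  k=1: m=14, d=22, a=1
  k=2: m=8, d=7, a=3
  k=3: m=13, d=7, a=3
  k=4: m=8, d=22, a=1
  k=5: m=14, d=1, a=28
d=1 and a=2a₀=28 at k=5, so the next step gives (m, d) = (14, 22) again — its k=1 value — and the period has length 5.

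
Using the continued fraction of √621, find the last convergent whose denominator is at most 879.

√621 = [24; 1, 11, 2, 11, 1, 48, …] (period length 6).
Convergents:
  p_0/q_0 = 24/1
  p_1/q_1 = 25/1
  p_2/q_2 = 299/12
  p_3/q_3 = 623/25
  p_4/q_4 = 7152/287
  p_5/q_5 = 7775/312
  p_6/q_6 = 380352/15263
q_5 = 312 ≤ 879 < 15263 = q_6, so the answer is 7775/312.

7775/312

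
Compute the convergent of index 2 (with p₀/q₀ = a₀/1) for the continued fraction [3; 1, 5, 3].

Using pₖ = aₖpₖ₋₁ + pₖ₋₂, qₖ = aₖqₖ₋₁ + qₖ₋₂ (with p₋₁=1, p₋₂=0, q₋₁=0, q₋₂=1):
  k=0: a=3, p=3, q=1
  k=1: a=1, p=4, q=1
  k=2: a=5, p=23, q=6

23/6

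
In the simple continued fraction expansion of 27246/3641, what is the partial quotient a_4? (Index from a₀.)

27246 = 7·3641 + 1759   →  a_0 = 7
3641 = 2·1759 + 123   →  a_1 = 2
1759 = 14·123 + 37   →  a_2 = 14
123 = 3·37 + 12   →  a_3 = 3
37 = 3·12 + 1   →  a_4 = 3

3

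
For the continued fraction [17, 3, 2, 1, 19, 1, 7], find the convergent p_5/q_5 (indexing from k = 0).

3581/207

Using pₖ = aₖpₖ₋₁ + pₖ₋₂, qₖ = aₖqₖ₋₁ + qₖ₋₂ (with p₋₁=1, p₋₂=0, q₋₁=0, q₋₂=1):
  k=0: a=17, p=17, q=1
  k=1: a=3, p=52, q=3
  k=2: a=2, p=121, q=7
  k=3: a=1, p=173, q=10
  k=4: a=19, p=3408, q=197
  k=5: a=1, p=3581, q=207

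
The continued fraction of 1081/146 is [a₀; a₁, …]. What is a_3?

1081 = 7·146 + 59   →  a_0 = 7
146 = 2·59 + 28   →  a_1 = 2
59 = 2·28 + 3   →  a_2 = 2
28 = 9·3 + 1   →  a_3 = 9

9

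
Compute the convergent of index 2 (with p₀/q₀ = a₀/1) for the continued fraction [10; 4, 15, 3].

Using pₖ = aₖpₖ₋₁ + pₖ₋₂, qₖ = aₖqₖ₋₁ + qₖ₋₂ (with p₋₁=1, p₋₂=0, q₋₁=0, q₋₂=1):
  k=0: a=10, p=10, q=1
  k=1: a=4, p=41, q=4
  k=2: a=15, p=625, q=61

625/61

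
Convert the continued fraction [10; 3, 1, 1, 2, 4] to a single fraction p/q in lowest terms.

812/79

Fold from the inside: start with 4/1.
  2 + 1/4 = 9/4
  1 + 4/9 = 13/9
  1 + 9/13 = 22/13
  3 + 13/22 = 79/22
  10 + 22/79 = 812/79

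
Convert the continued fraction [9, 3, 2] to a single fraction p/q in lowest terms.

65/7

Using pₖ = aₖpₖ₋₁ + pₖ₋₂ and qₖ = aₖqₖ₋₁ + qₖ₋₂:
  k=0: a=9, p=9, q=1
  k=1: a=3, p=28, q=3
  k=2: a=2, p=65, q=7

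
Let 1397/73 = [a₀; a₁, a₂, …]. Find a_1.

1397 = 19·73 + 10   →  a_0 = 19
73 = 7·10 + 3   →  a_1 = 7

7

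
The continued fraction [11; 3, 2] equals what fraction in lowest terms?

79/7

Fold from the inside: start with 2/1.
  3 + 1/2 = 7/2
  11 + 2/7 = 79/7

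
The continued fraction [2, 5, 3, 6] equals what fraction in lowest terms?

221/101

Fold from the inside: start with 6/1.
  3 + 1/6 = 19/6
  5 + 6/19 = 101/19
  2 + 19/101 = 221/101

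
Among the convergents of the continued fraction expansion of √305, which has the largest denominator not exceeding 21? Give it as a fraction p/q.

√305 = [17; 2, 6, 2, 34, …] (period length 4).
Convergents:
  p_0/q_0 = 17/1
  p_1/q_1 = 35/2
  p_2/q_2 = 227/13
  p_3/q_3 = 489/28
q_2 = 13 ≤ 21 < 28 = q_3, so the answer is 227/13.

227/13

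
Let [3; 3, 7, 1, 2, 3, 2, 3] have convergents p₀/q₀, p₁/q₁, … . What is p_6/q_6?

1839/554

Using pₖ = aₖpₖ₋₁ + pₖ₋₂, qₖ = aₖqₖ₋₁ + qₖ₋₂ (with p₋₁=1, p₋₂=0, q₋₁=0, q₋₂=1):
  k=0: a=3, p=3, q=1
  k=1: a=3, p=10, q=3
  k=2: a=7, p=73, q=22
  k=3: a=1, p=83, q=25
  k=4: a=2, p=239, q=72
  k=5: a=3, p=800, q=241
  k=6: a=2, p=1839, q=554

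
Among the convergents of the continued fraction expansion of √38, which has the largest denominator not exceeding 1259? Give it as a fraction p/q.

√38 = [6; 6, 12, …] (period length 2).
Convergents:
  p_0/q_0 = 6/1
  p_1/q_1 = 37/6
  p_2/q_2 = 450/73
  p_3/q_3 = 2737/444
  p_4/q_4 = 33294/5401
q_3 = 444 ≤ 1259 < 5401 = q_4, so the answer is 2737/444.

2737/444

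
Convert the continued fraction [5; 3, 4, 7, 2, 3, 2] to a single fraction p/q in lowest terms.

Using pₖ = aₖpₖ₋₁ + pₖ₋₂ and qₖ = aₖqₖ₋₁ + qₖ₋₂:
  k=0: a=5, p=5, q=1
  k=1: a=3, p=16, q=3
  k=2: a=4, p=69, q=13
  k=3: a=7, p=499, q=94
  k=4: a=2, p=1067, q=201
  k=5: a=3, p=3700, q=697
  k=6: a=2, p=8467, q=1595

8467/1595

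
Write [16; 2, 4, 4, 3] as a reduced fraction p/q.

2023/123

Fold from the inside: start with 3/1.
  4 + 1/3 = 13/3
  4 + 3/13 = 55/13
  2 + 13/55 = 123/55
  16 + 55/123 = 2023/123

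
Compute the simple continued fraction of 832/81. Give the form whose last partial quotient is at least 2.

832 = 10*81 + 22
81 = 3*22 + 15
22 = 1*15 + 7
15 = 2*7 + 1
7 = 7*1 + 0  (stop)
So 832/81 = [10; 3, 1, 2, 7].

[10; 3, 1, 2, 7]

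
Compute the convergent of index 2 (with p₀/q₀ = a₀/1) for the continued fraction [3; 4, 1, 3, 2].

16/5

Using pₖ = aₖpₖ₋₁ + pₖ₋₂, qₖ = aₖqₖ₋₁ + qₖ₋₂ (with p₋₁=1, p₋₂=0, q₋₁=0, q₋₂=1):
  k=0: a=3, p=3, q=1
  k=1: a=4, p=13, q=4
  k=2: a=1, p=16, q=5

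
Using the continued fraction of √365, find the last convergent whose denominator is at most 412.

√365 = [19; 9, 1, 1, 9, 38, …] (period length 5).
Convergents:
  p_0/q_0 = 19/1
  p_1/q_1 = 172/9
  p_2/q_2 = 191/10
  p_3/q_3 = 363/19
  p_4/q_4 = 3458/181
  p_5/q_5 = 131767/6897
q_4 = 181 ≤ 412 < 6897 = q_5, so the answer is 3458/181.

3458/181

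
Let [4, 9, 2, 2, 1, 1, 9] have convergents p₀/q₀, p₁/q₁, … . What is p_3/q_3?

193/47

Using pₖ = aₖpₖ₋₁ + pₖ₋₂, qₖ = aₖqₖ₋₁ + qₖ₋₂ (with p₋₁=1, p₋₂=0, q₋₁=0, q₋₂=1):
  k=0: a=4, p=4, q=1
  k=1: a=9, p=37, q=9
  k=2: a=2, p=78, q=19
  k=3: a=2, p=193, q=47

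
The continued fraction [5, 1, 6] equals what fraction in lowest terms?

Using pₖ = aₖpₖ₋₁ + pₖ₋₂ and qₖ = aₖqₖ₋₁ + qₖ₋₂:
  k=0: a=5, p=5, q=1
  k=1: a=1, p=6, q=1
  k=2: a=6, p=41, q=7

41/7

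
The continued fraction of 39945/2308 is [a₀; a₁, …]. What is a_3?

39945 = 17·2308 + 709   →  a_0 = 17
2308 = 3·709 + 181   →  a_1 = 3
709 = 3·181 + 166   →  a_2 = 3
181 = 1·166 + 15   →  a_3 = 1

1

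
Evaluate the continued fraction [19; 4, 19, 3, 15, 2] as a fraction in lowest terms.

143177/7439

Using pₖ = aₖpₖ₋₁ + pₖ₋₂ and qₖ = aₖqₖ₋₁ + qₖ₋₂:
  k=0: a=19, p=19, q=1
  k=1: a=4, p=77, q=4
  k=2: a=19, p=1482, q=77
  k=3: a=3, p=4523, q=235
  k=4: a=15, p=69327, q=3602
  k=5: a=2, p=143177, q=7439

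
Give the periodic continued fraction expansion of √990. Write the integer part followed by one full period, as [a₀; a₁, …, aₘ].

[31; 2, 6, 2, 62]

a₀ = ⌊√990⌋ = 31.
With m₀=0, d₀=1 and mₖ₊₁ = dₖaₖ − mₖ, dₖ₊₁ = (n − mₖ₊₁²)/dₖ, aₖ₊₁ = ⌊(a₀+mₖ₊₁)/dₖ₊₁⌋:
  k=1: m=31, d=29, a=2
  k=2: m=27, d=9, a=6
  k=3: m=27, d=29, a=2
  k=4: m=31, d=1, a=62
d=1 and a=2a₀=62 at k=4, so the next step gives (m, d) = (31, 29) again — its k=1 value — and the period has length 4.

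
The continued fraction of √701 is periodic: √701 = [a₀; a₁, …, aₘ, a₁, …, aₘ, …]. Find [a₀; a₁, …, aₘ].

[26; 2, 10, 10, 2, 52]

a₀ = ⌊√701⌋ = 26.
With m₀=0, d₀=1 and mₖ₊₁ = dₖaₖ − mₖ, dₖ₊₁ = (n − mₖ₊₁²)/dₖ, aₖ₊₁ = ⌊(a₀+mₖ₊₁)/dₖ₊₁⌋:
  k=1: m=26, d=25, a=2
  k=2: m=24, d=5, a=10
  k=3: m=26, d=5, a=10
  k=4: m=24, d=25, a=2
  k=5: m=26, d=1, a=52
d=1 and a=2a₀=52 at k=5, so the next step gives (m, d) = (26, 25) again — its k=1 value — and the period has length 5.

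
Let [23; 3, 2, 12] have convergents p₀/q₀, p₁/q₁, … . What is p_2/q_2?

163/7

Using pₖ = aₖpₖ₋₁ + pₖ₋₂, qₖ = aₖqₖ₋₁ + qₖ₋₂ (with p₋₁=1, p₋₂=0, q₋₁=0, q₋₂=1):
  k=0: a=23, p=23, q=1
  k=1: a=3, p=70, q=3
  k=2: a=2, p=163, q=7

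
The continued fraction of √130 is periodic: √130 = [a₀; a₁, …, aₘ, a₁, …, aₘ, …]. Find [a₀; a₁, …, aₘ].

a₀ = ⌊√130⌋ = 11.
With m₀=0, d₀=1 and mₖ₊₁ = dₖaₖ − mₖ, dₖ₊₁ = (n − mₖ₊₁²)/dₖ, aₖ₊₁ = ⌊(a₀+mₖ₊₁)/dₖ₊₁⌋:
  k=1: m=11, d=9, a=2
  k=2: m=7, d=9, a=2
  k=3: m=11, d=1, a=22
d=1 and a=2a₀=22 at k=3, so the next step gives (m, d) = (11, 9) again — its k=1 value — and the period has length 3.

[11; 2, 2, 22]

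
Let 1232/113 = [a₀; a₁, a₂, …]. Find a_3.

1232 = 10·113 + 102   →  a_0 = 10
113 = 1·102 + 11   →  a_1 = 1
102 = 9·11 + 3   →  a_2 = 9
11 = 3·3 + 2   →  a_3 = 3

3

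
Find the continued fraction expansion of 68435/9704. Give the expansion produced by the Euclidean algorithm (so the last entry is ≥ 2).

[7; 19, 7, 7, 10]

68435 = 7×9704 + 507
9704 = 19×507 + 71
507 = 7×71 + 10
71 = 7×10 + 1
10 = 10×1 + 0  (stop)
So 68435/9704 = [7; 19, 7, 7, 10].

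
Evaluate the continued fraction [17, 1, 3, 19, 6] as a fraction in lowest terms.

8273/466

Fold from the inside: start with 6/1.
  19 + 1/6 = 115/6
  3 + 6/115 = 351/115
  1 + 115/351 = 466/351
  17 + 351/466 = 8273/466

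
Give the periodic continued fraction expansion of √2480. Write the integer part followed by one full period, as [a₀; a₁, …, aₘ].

[49; 1, 3, 1, 98]

a₀ = ⌊√2480⌋ = 49.
With m₀=0, d₀=1 and mₖ₊₁ = dₖaₖ − mₖ, dₖ₊₁ = (n − mₖ₊₁²)/dₖ, aₖ₊₁ = ⌊(a₀+mₖ₊₁)/dₖ₊₁⌋:
  k=1: m=49, d=79, a=1
  k=2: m=30, d=20, a=3
  k=3: m=30, d=79, a=1
  k=4: m=49, d=1, a=98
d=1 and a=2a₀=98 at k=4, so the next step gives (m, d) = (49, 79) again — its k=1 value — and the period has length 4.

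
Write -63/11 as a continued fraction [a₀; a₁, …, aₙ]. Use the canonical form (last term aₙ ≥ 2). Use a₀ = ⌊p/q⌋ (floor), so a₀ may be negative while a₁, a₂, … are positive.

-63 = -6·11 + 3
11 = 3·3 + 2
3 = 1·2 + 1
2 = 2·1 + 0  (stop)
So -63/11 = [-6; 3, 1, 2].

[-6; 3, 1, 2]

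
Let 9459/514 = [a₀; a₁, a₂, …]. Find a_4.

3

9459 = 18·514 + 207   →  a_0 = 18
514 = 2·207 + 100   →  a_1 = 2
207 = 2·100 + 7   →  a_2 = 2
100 = 14·7 + 2   →  a_3 = 14
7 = 3·2 + 1   →  a_4 = 3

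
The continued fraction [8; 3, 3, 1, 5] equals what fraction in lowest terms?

623/75

Fold from the inside: start with 5/1.
  1 + 1/5 = 6/5
  3 + 5/6 = 23/6
  3 + 6/23 = 75/23
  8 + 23/75 = 623/75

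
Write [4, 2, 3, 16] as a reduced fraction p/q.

505/114

Using pₖ = aₖpₖ₋₁ + pₖ₋₂ and qₖ = aₖqₖ₋₁ + qₖ₋₂:
  k=0: a=4, p=4, q=1
  k=1: a=2, p=9, q=2
  k=2: a=3, p=31, q=7
  k=3: a=16, p=505, q=114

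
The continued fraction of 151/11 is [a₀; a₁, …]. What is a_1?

1

151 = 13·11 + 8   →  a_0 = 13
11 = 1·8 + 3   →  a_1 = 1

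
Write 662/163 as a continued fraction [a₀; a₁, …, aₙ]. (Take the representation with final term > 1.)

[4; 16, 3, 3]

662 = 4*163 + 10
163 = 16*10 + 3
10 = 3*3 + 1
3 = 3*1 + 0  (stop)
So 662/163 = [4; 16, 3, 3].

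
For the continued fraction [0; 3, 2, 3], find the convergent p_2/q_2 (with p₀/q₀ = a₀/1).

Using pₖ = aₖpₖ₋₁ + pₖ₋₂, qₖ = aₖqₖ₋₁ + qₖ₋₂ (with p₋₁=1, p₋₂=0, q₋₁=0, q₋₂=1):
  k=0: a=0, p=0, q=1
  k=1: a=3, p=1, q=3
  k=2: a=2, p=2, q=7

2/7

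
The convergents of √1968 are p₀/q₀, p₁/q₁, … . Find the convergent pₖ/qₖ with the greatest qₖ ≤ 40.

488/11

√1968 = [44; 2, 1, 3, 5, 3, 1, 2, 88, …] (period length 8).
Convergents:
  p_0/q_0 = 44/1
  p_1/q_1 = 89/2
  p_2/q_2 = 133/3
  p_3/q_3 = 488/11
  p_4/q_4 = 2573/58
q_3 = 11 ≤ 40 < 58 = q_4, so the answer is 488/11.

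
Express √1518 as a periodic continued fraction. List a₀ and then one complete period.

a₀ = ⌊√1518⌋ = 38.
With m₀=0, d₀=1 and mₖ₊₁ = dₖaₖ − mₖ, dₖ₊₁ = (n − mₖ₊₁²)/dₖ, aₖ₊₁ = ⌊(a₀+mₖ₊₁)/dₖ₊₁⌋:
  k=1: m=38, d=74, a=1
  k=2: m=36, d=3, a=24
  k=3: m=36, d=74, a=1
  k=4: m=38, d=1, a=76
d=1 and a=2a₀=76 at k=4, so the next step gives (m, d) = (38, 74) again — its k=1 value — and the period has length 4.

[38; 1, 24, 1, 76]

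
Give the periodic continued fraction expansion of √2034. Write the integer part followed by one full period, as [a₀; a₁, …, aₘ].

a₀ = ⌊√2034⌋ = 45.
With m₀=0, d₀=1 and mₖ₊₁ = dₖaₖ − mₖ, dₖ₊₁ = (n − mₖ₊₁²)/dₖ, aₖ₊₁ = ⌊(a₀+mₖ₊₁)/dₖ₊₁⌋:
  k=1: m=45, d=9, a=10
  k=2: m=45, d=1, a=90
d=1 and a=2a₀=90 at k=2, so the next step gives (m, d) = (45, 9) again — its k=1 value — and the period has length 2.

[45; 10, 90]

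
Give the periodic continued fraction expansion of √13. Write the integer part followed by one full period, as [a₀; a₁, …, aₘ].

[3; 1, 1, 1, 1, 6]

a₀ = ⌊√13⌋ = 3.
With m₀=0, d₀=1 and mₖ₊₁ = dₖaₖ − mₖ, dₖ₊₁ = (n − mₖ₊₁²)/dₖ, aₖ₊₁ = ⌊(a₀+mₖ₊₁)/dₖ₊₁⌋:
  k=1: m=3, d=4, a=1
  k=2: m=1, d=3, a=1
  k=3: m=2, d=3, a=1
  k=4: m=1, d=4, a=1
  k=5: m=3, d=1, a=6
d=1 and a=2a₀=6 at k=5, so the next step gives (m, d) = (3, 4) again — its k=1 value — and the period has length 5.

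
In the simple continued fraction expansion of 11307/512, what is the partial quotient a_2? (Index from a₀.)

1

11307 = 22·512 + 43   →  a_0 = 22
512 = 11·43 + 39   →  a_1 = 11
43 = 1·39 + 4   →  a_2 = 1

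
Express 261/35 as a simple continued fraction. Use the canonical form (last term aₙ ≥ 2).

[7; 2, 5, 3]

261 = 7×35 + 16
35 = 2×16 + 3
16 = 5×3 + 1
3 = 3×1 + 0  (stop)
So 261/35 = [7; 2, 5, 3].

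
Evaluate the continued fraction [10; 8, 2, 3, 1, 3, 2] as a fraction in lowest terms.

6577/650

Fold from the inside: start with 2/1.
  3 + 1/2 = 7/2
  1 + 2/7 = 9/7
  3 + 7/9 = 34/9
  2 + 9/34 = 77/34
  8 + 34/77 = 650/77
  10 + 77/650 = 6577/650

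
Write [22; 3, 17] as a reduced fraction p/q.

1161/52

Fold from the inside: start with 17/1.
  3 + 1/17 = 52/17
  22 + 17/52 = 1161/52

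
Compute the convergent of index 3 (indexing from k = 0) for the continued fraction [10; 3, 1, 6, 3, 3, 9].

Using pₖ = aₖpₖ₋₁ + pₖ₋₂, qₖ = aₖqₖ₋₁ + qₖ₋₂ (with p₋₁=1, p₋₂=0, q₋₁=0, q₋₂=1):
  k=0: a=10, p=10, q=1
  k=1: a=3, p=31, q=3
  k=2: a=1, p=41, q=4
  k=3: a=6, p=277, q=27

277/27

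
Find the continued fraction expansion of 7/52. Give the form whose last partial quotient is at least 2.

[0; 7, 2, 3]

7 = 0·52 + 7
52 = 7·7 + 3
7 = 2·3 + 1
3 = 3·1 + 0  (stop)
So 7/52 = [0; 7, 2, 3].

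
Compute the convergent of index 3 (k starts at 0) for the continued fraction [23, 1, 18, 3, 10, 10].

1389/58

Using pₖ = aₖpₖ₋₁ + pₖ₋₂, qₖ = aₖqₖ₋₁ + qₖ₋₂ (with p₋₁=1, p₋₂=0, q₋₁=0, q₋₂=1):
  k=0: a=23, p=23, q=1
  k=1: a=1, p=24, q=1
  k=2: a=18, p=455, q=19
  k=3: a=3, p=1389, q=58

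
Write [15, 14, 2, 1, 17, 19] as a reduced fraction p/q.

Fold from the inside: start with 19/1.
  17 + 1/19 = 324/19
  1 + 19/324 = 343/324
  2 + 324/343 = 1010/343
  14 + 343/1010 = 14483/1010
  15 + 1010/14483 = 218255/14483

218255/14483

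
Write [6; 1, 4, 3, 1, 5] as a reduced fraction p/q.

824/121

Using pₖ = aₖpₖ₋₁ + pₖ₋₂ and qₖ = aₖqₖ₋₁ + qₖ₋₂:
  k=0: a=6, p=6, q=1
  k=1: a=1, p=7, q=1
  k=2: a=4, p=34, q=5
  k=3: a=3, p=109, q=16
  k=4: a=1, p=143, q=21
  k=5: a=5, p=824, q=121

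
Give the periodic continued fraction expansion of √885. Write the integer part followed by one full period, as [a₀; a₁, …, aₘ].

[29; 1, 2, 1, 58]

a₀ = ⌊√885⌋ = 29.
With m₀=0, d₀=1 and mₖ₊₁ = dₖaₖ − mₖ, dₖ₊₁ = (n − mₖ₊₁²)/dₖ, aₖ₊₁ = ⌊(a₀+mₖ₊₁)/dₖ₊₁⌋:
  k=1: m=29, d=44, a=1
  k=2: m=15, d=15, a=2
  k=3: m=15, d=44, a=1
  k=4: m=29, d=1, a=58
d=1 and a=2a₀=58 at k=4, so the next step gives (m, d) = (29, 44) again — its k=1 value — and the period has length 4.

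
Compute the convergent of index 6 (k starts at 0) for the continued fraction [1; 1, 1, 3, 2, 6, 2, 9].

Using pₖ = aₖpₖ₋₁ + pₖ₋₂, qₖ = aₖqₖ₋₁ + qₖ₋₂ (with p₋₁=1, p₋₂=0, q₋₁=0, q₋₂=1):
  k=0: a=1, p=1, q=1
  k=1: a=1, p=2, q=1
  k=2: a=1, p=3, q=2
  k=3: a=3, p=11, q=7
  k=4: a=2, p=25, q=16
  k=5: a=6, p=161, q=103
  k=6: a=2, p=347, q=222

347/222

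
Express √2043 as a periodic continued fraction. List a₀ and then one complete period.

[45; 5, 90]

a₀ = ⌊√2043⌋ = 45.
With m₀=0, d₀=1 and mₖ₊₁ = dₖaₖ − mₖ, dₖ₊₁ = (n − mₖ₊₁²)/dₖ, aₖ₊₁ = ⌊(a₀+mₖ₊₁)/dₖ₊₁⌋:
  k=1: m=45, d=18, a=5
  k=2: m=45, d=1, a=90
d=1 and a=2a₀=90 at k=2, so the next step gives (m, d) = (45, 18) again — its k=1 value — and the period has length 2.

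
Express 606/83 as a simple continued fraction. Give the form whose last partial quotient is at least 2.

[7; 3, 3, 8]

606 = 7·83 + 25
83 = 3·25 + 8
25 = 3·8 + 1
8 = 8·1 + 0  (stop)
So 606/83 = [7; 3, 3, 8].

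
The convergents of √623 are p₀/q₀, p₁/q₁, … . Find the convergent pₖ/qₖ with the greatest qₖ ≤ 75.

624/25

√623 = [24; 1, 23, 1, 48, …] (period length 4).
Convergents:
  p_0/q_0 = 24/1
  p_1/q_1 = 25/1
  p_2/q_2 = 599/24
  p_3/q_3 = 624/25
  p_4/q_4 = 30551/1224
q_3 = 25 ≤ 75 < 1224 = q_4, so the answer is 624/25.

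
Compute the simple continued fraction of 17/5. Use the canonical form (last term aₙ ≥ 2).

[3; 2, 2]

17 = 3*5 + 2
5 = 2*2 + 1
2 = 2*1 + 0  (stop)
So 17/5 = [3; 2, 2].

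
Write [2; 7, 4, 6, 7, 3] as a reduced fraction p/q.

Using pₖ = aₖpₖ₋₁ + pₖ₋₂ and qₖ = aₖqₖ₋₁ + qₖ₋₂:
  k=0: a=2, p=2, q=1
  k=1: a=7, p=15, q=7
  k=2: a=4, p=62, q=29
  k=3: a=6, p=387, q=181
  k=4: a=7, p=2771, q=1296
  k=5: a=3, p=8700, q=4069

8700/4069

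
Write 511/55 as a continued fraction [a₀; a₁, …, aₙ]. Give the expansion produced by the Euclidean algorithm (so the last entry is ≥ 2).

[9; 3, 2, 3, 2]

511 = 9*55 + 16
55 = 3*16 + 7
16 = 2*7 + 2
7 = 3*2 + 1
2 = 2*1 + 0  (stop)
So 511/55 = [9; 3, 2, 3, 2].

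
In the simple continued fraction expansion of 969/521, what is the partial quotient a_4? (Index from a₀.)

3

969 = 1·521 + 448   →  a_0 = 1
521 = 1·448 + 73   →  a_1 = 1
448 = 6·73 + 10   →  a_2 = 6
73 = 7·10 + 3   →  a_3 = 7
10 = 3·3 + 1   →  a_4 = 3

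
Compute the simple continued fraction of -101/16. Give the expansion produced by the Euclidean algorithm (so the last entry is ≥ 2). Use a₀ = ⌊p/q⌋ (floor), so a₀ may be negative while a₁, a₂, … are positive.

-101 = -7×16 + 11
16 = 1×11 + 5
11 = 2×5 + 1
5 = 5×1 + 0  (stop)
So -101/16 = [-7; 1, 2, 5].

[-7; 1, 2, 5]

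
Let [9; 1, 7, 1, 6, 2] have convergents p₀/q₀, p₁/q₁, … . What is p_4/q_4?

613/62

Using pₖ = aₖpₖ₋₁ + pₖ₋₂, qₖ = aₖqₖ₋₁ + qₖ₋₂ (with p₋₁=1, p₋₂=0, q₋₁=0, q₋₂=1):
  k=0: a=9, p=9, q=1
  k=1: a=1, p=10, q=1
  k=2: a=7, p=79, q=8
  k=3: a=1, p=89, q=9
  k=4: a=6, p=613, q=62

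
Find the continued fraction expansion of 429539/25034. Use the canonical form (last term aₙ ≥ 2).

429539 = 17×25034 + 3961
25034 = 6×3961 + 1268
3961 = 3×1268 + 157
1268 = 8×157 + 12
157 = 13×12 + 1
12 = 12×1 + 0  (stop)
So 429539/25034 = [17; 6, 3, 8, 13, 12].

[17; 6, 3, 8, 13, 12]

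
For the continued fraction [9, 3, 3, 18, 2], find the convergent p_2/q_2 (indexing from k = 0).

Using pₖ = aₖpₖ₋₁ + pₖ₋₂, qₖ = aₖqₖ₋₁ + qₖ₋₂ (with p₋₁=1, p₋₂=0, q₋₁=0, q₋₂=1):
  k=0: a=9, p=9, q=1
  k=1: a=3, p=28, q=3
  k=2: a=3, p=93, q=10

93/10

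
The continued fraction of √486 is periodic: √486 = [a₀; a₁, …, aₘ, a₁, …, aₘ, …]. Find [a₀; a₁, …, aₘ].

a₀ = ⌊√486⌋ = 22.
With m₀=0, d₀=1 and mₖ₊₁ = dₖaₖ − mₖ, dₖ₊₁ = (n − mₖ₊₁²)/dₖ, aₖ₊₁ = ⌊(a₀+mₖ₊₁)/dₖ₊₁⌋:
  k=1: m=22, d=2, a=22
  k=2: m=22, d=1, a=44
d=1 and a=2a₀=44 at k=2, so the next step gives (m, d) = (22, 2) again — its k=1 value — and the period has length 2.

[22; 22, 44]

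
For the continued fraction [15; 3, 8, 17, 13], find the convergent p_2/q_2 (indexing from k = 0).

Using pₖ = aₖpₖ₋₁ + pₖ₋₂, qₖ = aₖqₖ₋₁ + qₖ₋₂ (with p₋₁=1, p₋₂=0, q₋₁=0, q₋₂=1):
  k=0: a=15, p=15, q=1
  k=1: a=3, p=46, q=3
  k=2: a=8, p=383, q=25

383/25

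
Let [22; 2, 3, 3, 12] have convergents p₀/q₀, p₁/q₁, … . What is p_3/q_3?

516/23

Using pₖ = aₖpₖ₋₁ + pₖ₋₂, qₖ = aₖqₖ₋₁ + qₖ₋₂ (with p₋₁=1, p₋₂=0, q₋₁=0, q₋₂=1):
  k=0: a=22, p=22, q=1
  k=1: a=2, p=45, q=2
  k=2: a=3, p=157, q=7
  k=3: a=3, p=516, q=23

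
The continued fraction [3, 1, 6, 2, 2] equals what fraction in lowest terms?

Fold from the inside: start with 2/1.
  2 + 1/2 = 5/2
  6 + 2/5 = 32/5
  1 + 5/32 = 37/32
  3 + 32/37 = 143/37

143/37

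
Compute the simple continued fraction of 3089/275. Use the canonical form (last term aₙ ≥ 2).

[11; 4, 3, 2, 1, 2, 2]

3089 = 11·275 + 64
275 = 4·64 + 19
64 = 3·19 + 7
19 = 2·7 + 5
7 = 1·5 + 2
5 = 2·2 + 1
2 = 2·1 + 0  (stop)
So 3089/275 = [11; 4, 3, 2, 1, 2, 2].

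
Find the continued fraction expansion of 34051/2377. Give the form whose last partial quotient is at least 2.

[14; 3, 13, 3, 19]

34051 = 14·2377 + 773
2377 = 3·773 + 58
773 = 13·58 + 19
58 = 3·19 + 1
19 = 19·1 + 0  (stop)
So 34051/2377 = [14; 3, 13, 3, 19].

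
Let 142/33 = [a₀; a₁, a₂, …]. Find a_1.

3

142 = 4·33 + 10   →  a_0 = 4
33 = 3·10 + 3   →  a_1 = 3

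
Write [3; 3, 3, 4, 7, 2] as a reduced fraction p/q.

2196/665

Using pₖ = aₖpₖ₋₁ + pₖ₋₂ and qₖ = aₖqₖ₋₁ + qₖ₋₂:
  k=0: a=3, p=3, q=1
  k=1: a=3, p=10, q=3
  k=2: a=3, p=33, q=10
  k=3: a=4, p=142, q=43
  k=4: a=7, p=1027, q=311
  k=5: a=2, p=2196, q=665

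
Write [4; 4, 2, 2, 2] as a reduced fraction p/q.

Fold from the inside: start with 2/1.
  2 + 1/2 = 5/2
  2 + 2/5 = 12/5
  4 + 5/12 = 53/12
  4 + 12/53 = 224/53

224/53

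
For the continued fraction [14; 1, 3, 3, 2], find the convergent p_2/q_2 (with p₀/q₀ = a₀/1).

59/4

Using pₖ = aₖpₖ₋₁ + pₖ₋₂, qₖ = aₖqₖ₋₁ + qₖ₋₂ (with p₋₁=1, p₋₂=0, q₋₁=0, q₋₂=1):
  k=0: a=14, p=14, q=1
  k=1: a=1, p=15, q=1
  k=2: a=3, p=59, q=4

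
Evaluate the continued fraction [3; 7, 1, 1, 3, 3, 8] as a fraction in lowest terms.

Fold from the inside: start with 8/1.
  3 + 1/8 = 25/8
  3 + 8/25 = 83/25
  1 + 25/83 = 108/83
  1 + 83/108 = 191/108
  7 + 108/191 = 1445/191
  3 + 191/1445 = 4526/1445

4526/1445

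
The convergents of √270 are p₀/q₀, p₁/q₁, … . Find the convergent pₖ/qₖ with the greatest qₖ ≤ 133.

√270 = [16; 2, 3, 6, 3, 2, 32, …] (period length 6).
Convergents:
  p_0/q_0 = 16/1
  p_1/q_1 = 33/2
  p_2/q_2 = 115/7
  p_3/q_3 = 723/44
  p_4/q_4 = 2284/139
q_3 = 44 ≤ 133 < 139 = q_4, so the answer is 723/44.

723/44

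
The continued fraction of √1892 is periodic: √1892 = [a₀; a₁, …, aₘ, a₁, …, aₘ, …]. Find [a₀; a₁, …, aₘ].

[43; 2, 86]

a₀ = ⌊√1892⌋ = 43.
With m₀=0, d₀=1 and mₖ₊₁ = dₖaₖ − mₖ, dₖ₊₁ = (n − mₖ₊₁²)/dₖ, aₖ₊₁ = ⌊(a₀+mₖ₊₁)/dₖ₊₁⌋:
  k=1: m=43, d=43, a=2
  k=2: m=43, d=1, a=86
d=1 and a=2a₀=86 at k=2, so the next step gives (m, d) = (43, 43) again — its k=1 value — and the period has length 2.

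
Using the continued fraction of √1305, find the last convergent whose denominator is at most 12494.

√1305 = [36; 8, 72, …] (period length 2).
Convergents:
  p_0/q_0 = 36/1
  p_1/q_1 = 289/8
  p_2/q_2 = 20844/577
  p_3/q_3 = 167041/4624
  p_4/q_4 = 12047796/333505
q_3 = 4624 ≤ 12494 < 333505 = q_4, so the answer is 167041/4624.

167041/4624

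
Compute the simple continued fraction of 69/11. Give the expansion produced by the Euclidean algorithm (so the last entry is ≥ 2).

[6; 3, 1, 2]

69 = 6×11 + 3
11 = 3×3 + 2
3 = 1×2 + 1
2 = 2×1 + 0  (stop)
So 69/11 = [6; 3, 1, 2].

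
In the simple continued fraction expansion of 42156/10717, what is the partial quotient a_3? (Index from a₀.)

42156 = 3·10717 + 10005   →  a_0 = 3
10717 = 1·10005 + 712   →  a_1 = 1
10005 = 14·712 + 37   →  a_2 = 14
712 = 19·37 + 9   →  a_3 = 19

19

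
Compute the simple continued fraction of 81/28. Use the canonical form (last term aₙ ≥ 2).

81 = 2×28 + 25
28 = 1×25 + 3
25 = 8×3 + 1
3 = 3×1 + 0  (stop)
So 81/28 = [2; 1, 8, 3].

[2; 1, 8, 3]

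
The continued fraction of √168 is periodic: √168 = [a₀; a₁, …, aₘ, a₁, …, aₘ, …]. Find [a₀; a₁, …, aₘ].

[12; 1, 24]

a₀ = ⌊√168⌋ = 12.
With m₀=0, d₀=1 and mₖ₊₁ = dₖaₖ − mₖ, dₖ₊₁ = (n − mₖ₊₁²)/dₖ, aₖ₊₁ = ⌊(a₀+mₖ₊₁)/dₖ₊₁⌋:
  k=1: m=12, d=24, a=1
  k=2: m=12, d=1, a=24
d=1 and a=2a₀=24 at k=2, so the next step gives (m, d) = (12, 24) again — its k=1 value — and the period has length 2.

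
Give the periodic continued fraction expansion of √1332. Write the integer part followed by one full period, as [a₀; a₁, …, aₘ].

a₀ = ⌊√1332⌋ = 36.
With m₀=0, d₀=1 and mₖ₊₁ = dₖaₖ − mₖ, dₖ₊₁ = (n − mₖ₊₁²)/dₖ, aₖ₊₁ = ⌊(a₀+mₖ₊₁)/dₖ₊₁⌋:
  k=1: m=36, d=36, a=2
  k=2: m=36, d=1, a=72
d=1 and a=2a₀=72 at k=2, so the next step gives (m, d) = (36, 36) again — its k=1 value — and the period has length 2.

[36; 2, 72]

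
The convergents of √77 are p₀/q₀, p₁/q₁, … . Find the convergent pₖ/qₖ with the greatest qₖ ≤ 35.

272/31

√77 = [8; 1, 3, 2, 3, 1, 16, …] (period length 6).
Convergents:
  p_0/q_0 = 8/1
  p_1/q_1 = 9/1
  p_2/q_2 = 35/4
  p_3/q_3 = 79/9
  p_4/q_4 = 272/31
  p_5/q_5 = 351/40
q_4 = 31 ≤ 35 < 40 = q_5, so the answer is 272/31.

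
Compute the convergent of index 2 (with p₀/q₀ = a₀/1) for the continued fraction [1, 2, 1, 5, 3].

Using pₖ = aₖpₖ₋₁ + pₖ₋₂, qₖ = aₖqₖ₋₁ + qₖ₋₂ (with p₋₁=1, p₋₂=0, q₋₁=0, q₋₂=1):
  k=0: a=1, p=1, q=1
  k=1: a=2, p=3, q=2
  k=2: a=1, p=4, q=3

4/3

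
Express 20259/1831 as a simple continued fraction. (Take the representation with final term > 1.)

[11; 15, 1, 1, 14, 4]

20259 = 11·1831 + 118
1831 = 15·118 + 61
118 = 1·61 + 57
61 = 1·57 + 4
57 = 14·4 + 1
4 = 4·1 + 0  (stop)
So 20259/1831 = [11; 15, 1, 1, 14, 4].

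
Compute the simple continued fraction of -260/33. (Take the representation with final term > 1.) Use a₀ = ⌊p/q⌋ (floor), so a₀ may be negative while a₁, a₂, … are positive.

-260 = -8*33 + 4
33 = 8*4 + 1
4 = 4*1 + 0  (stop)
So -260/33 = [-8; 8, 4].

[-8; 8, 4]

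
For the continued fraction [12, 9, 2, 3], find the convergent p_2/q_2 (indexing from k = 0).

230/19

Using pₖ = aₖpₖ₋₁ + pₖ₋₂, qₖ = aₖqₖ₋₁ + qₖ₋₂ (with p₋₁=1, p₋₂=0, q₋₁=0, q₋₂=1):
  k=0: a=12, p=12, q=1
  k=1: a=9, p=109, q=9
  k=2: a=2, p=230, q=19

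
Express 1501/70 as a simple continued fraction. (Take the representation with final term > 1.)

[21; 2, 3, 1, 7]

1501 = 21*70 + 31
70 = 2*31 + 8
31 = 3*8 + 7
8 = 1*7 + 1
7 = 7*1 + 0  (stop)
So 1501/70 = [21; 2, 3, 1, 7].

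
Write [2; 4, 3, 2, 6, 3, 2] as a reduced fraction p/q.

Using pₖ = aₖpₖ₋₁ + pₖ₋₂ and qₖ = aₖqₖ₋₁ + qₖ₋₂:
  k=0: a=2, p=2, q=1
  k=1: a=4, p=9, q=4
  k=2: a=3, p=29, q=13
  k=3: a=2, p=67, q=30
  k=4: a=6, p=431, q=193
  k=5: a=3, p=1360, q=609
  k=6: a=2, p=3151, q=1411

3151/1411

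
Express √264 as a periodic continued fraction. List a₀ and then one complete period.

[16; 4, 32]

a₀ = ⌊√264⌋ = 16.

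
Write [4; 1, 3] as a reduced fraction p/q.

19/4

Fold from the inside: start with 3/1.
  1 + 1/3 = 4/3
  4 + 3/4 = 19/4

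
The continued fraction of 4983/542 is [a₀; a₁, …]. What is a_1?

4983 = 9·542 + 105   →  a_0 = 9
542 = 5·105 + 17   →  a_1 = 5

5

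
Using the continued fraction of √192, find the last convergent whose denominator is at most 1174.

16115/1163

√192 = [13; 1, 5, 1, 26, …] (period length 4).
Convergents:
  p_0/q_0 = 13/1
  p_1/q_1 = 14/1
  p_2/q_2 = 83/6
  p_3/q_3 = 97/7
  p_4/q_4 = 2605/188
  p_5/q_5 = 2702/195
  p_6/q_6 = 16115/1163
  p_7/q_7 = 18817/1358
q_6 = 1163 ≤ 1174 < 1358 = q_7, so the answer is 16115/1163.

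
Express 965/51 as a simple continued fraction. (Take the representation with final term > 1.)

965 = 18×51 + 47
51 = 1×47 + 4
47 = 11×4 + 3
4 = 1×3 + 1
3 = 3×1 + 0  (stop)
So 965/51 = [18; 1, 11, 1, 3].

[18; 1, 11, 1, 3]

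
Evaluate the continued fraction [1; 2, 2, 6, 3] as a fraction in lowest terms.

Using pₖ = aₖpₖ₋₁ + pₖ₋₂ and qₖ = aₖqₖ₋₁ + qₖ₋₂:
  k=0: a=1, p=1, q=1
  k=1: a=2, p=3, q=2
  k=2: a=2, p=7, q=5
  k=3: a=6, p=45, q=32
  k=4: a=3, p=142, q=101

142/101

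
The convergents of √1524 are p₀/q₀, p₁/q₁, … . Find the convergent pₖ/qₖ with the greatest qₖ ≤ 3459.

79209/2029

√1524 = [39; 26, 78, …] (period length 2).
Convergents:
  p_0/q_0 = 39/1
  p_1/q_1 = 1015/26
  p_2/q_2 = 79209/2029
  p_3/q_3 = 2060449/52780
q_2 = 2029 ≤ 3459 < 52780 = q_3, so the answer is 79209/2029.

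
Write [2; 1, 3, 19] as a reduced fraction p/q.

212/77

Using pₖ = aₖpₖ₋₁ + pₖ₋₂ and qₖ = aₖqₖ₋₁ + qₖ₋₂:
  k=0: a=2, p=2, q=1
  k=1: a=1, p=3, q=1
  k=2: a=3, p=11, q=4
  k=3: a=19, p=212, q=77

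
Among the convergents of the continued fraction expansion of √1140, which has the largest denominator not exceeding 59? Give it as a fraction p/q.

1857/55

√1140 = [33; 1, 3, 4, 3, 1, 66, …] (period length 6).
Convergents:
  p_0/q_0 = 33/1
  p_1/q_1 = 34/1
  p_2/q_2 = 135/4
  p_3/q_3 = 574/17
  p_4/q_4 = 1857/55
  p_5/q_5 = 2431/72
q_4 = 55 ≤ 59 < 72 = q_5, so the answer is 1857/55.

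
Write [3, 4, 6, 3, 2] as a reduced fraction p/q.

Using pₖ = aₖpₖ₋₁ + pₖ₋₂ and qₖ = aₖqₖ₋₁ + qₖ₋₂:
  k=0: a=3, p=3, q=1
  k=1: a=4, p=13, q=4
  k=2: a=6, p=81, q=25
  k=3: a=3, p=256, q=79
  k=4: a=2, p=593, q=183

593/183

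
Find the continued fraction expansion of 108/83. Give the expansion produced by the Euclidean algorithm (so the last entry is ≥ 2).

[1; 3, 3, 8]

108 = 1·83 + 25
83 = 3·25 + 8
25 = 3·8 + 1
8 = 8·1 + 0  (stop)
So 108/83 = [1; 3, 3, 8].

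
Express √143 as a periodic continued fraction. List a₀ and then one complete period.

[11; 1, 22]

a₀ = ⌊√143⌋ = 11.
With m₀=0, d₀=1 and mₖ₊₁ = dₖaₖ − mₖ, dₖ₊₁ = (n − mₖ₊₁²)/dₖ, aₖ₊₁ = ⌊(a₀+mₖ₊₁)/dₖ₊₁⌋:
  k=1: m=11, d=22, a=1
  k=2: m=11, d=1, a=22
d=1 and a=2a₀=22 at k=2, so the next step gives (m, d) = (11, 22) again — its k=1 value — and the period has length 2.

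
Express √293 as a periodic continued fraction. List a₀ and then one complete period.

a₀ = ⌊√293⌋ = 17.
With m₀=0, d₀=1 and mₖ₊₁ = dₖaₖ − mₖ, dₖ₊₁ = (n − mₖ₊₁²)/dₖ, aₖ₊₁ = ⌊(a₀+mₖ₊₁)/dₖ₊₁⌋:
  k=1: m=17, d=4, a=8
  k=2: m=15, d=17, a=1
  k=3: m=2, d=17, a=1
  k=4: m=15, d=4, a=8
  k=5: m=17, d=1, a=34
d=1 and a=2a₀=34 at k=5, so the next step gives (m, d) = (17, 4) again — its k=1 value — and the period has length 5.

[17; 8, 1, 1, 8, 34]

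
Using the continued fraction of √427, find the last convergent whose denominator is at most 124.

2521/122

√427 = [20; 1, 1, 1, 40, …] (period length 4).
Convergents:
  p_0/q_0 = 20/1
  p_1/q_1 = 21/1
  p_2/q_2 = 41/2
  p_3/q_3 = 62/3
  p_4/q_4 = 2521/122
  p_5/q_5 = 2583/125
q_4 = 122 ≤ 124 < 125 = q_5, so the answer is 2521/122.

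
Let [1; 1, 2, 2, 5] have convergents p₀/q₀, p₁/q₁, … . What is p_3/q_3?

12/7

Using pₖ = aₖpₖ₋₁ + pₖ₋₂, qₖ = aₖqₖ₋₁ + qₖ₋₂ (with p₋₁=1, p₋₂=0, q₋₁=0, q₋₂=1):
  k=0: a=1, p=1, q=1
  k=1: a=1, p=2, q=1
  k=2: a=2, p=5, q=3
  k=3: a=2, p=12, q=7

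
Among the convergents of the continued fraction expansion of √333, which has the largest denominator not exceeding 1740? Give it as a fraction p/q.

10657/584

√333 = [18; 4, 36, …] (period length 2).
Convergents:
  p_0/q_0 = 18/1
  p_1/q_1 = 73/4
  p_2/q_2 = 2646/145
  p_3/q_3 = 10657/584
  p_4/q_4 = 386298/21169
q_3 = 584 ≤ 1740 < 21169 = q_4, so the answer is 10657/584.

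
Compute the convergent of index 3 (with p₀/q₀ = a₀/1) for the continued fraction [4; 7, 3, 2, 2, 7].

Using pₖ = aₖpₖ₋₁ + pₖ₋₂, qₖ = aₖqₖ₋₁ + qₖ₋₂ (with p₋₁=1, p₋₂=0, q₋₁=0, q₋₂=1):
  k=0: a=4, p=4, q=1
  k=1: a=7, p=29, q=7
  k=2: a=3, p=91, q=22
  k=3: a=2, p=211, q=51

211/51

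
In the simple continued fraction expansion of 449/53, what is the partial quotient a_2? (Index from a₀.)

449 = 8·53 + 25   →  a_0 = 8
53 = 2·25 + 3   →  a_1 = 2
25 = 8·3 + 1   →  a_2 = 8

8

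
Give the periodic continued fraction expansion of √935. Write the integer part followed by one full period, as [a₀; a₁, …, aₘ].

a₀ = ⌊√935⌋ = 30.

[30; 1, 1, 2, 1, 2, 1, 1, 60]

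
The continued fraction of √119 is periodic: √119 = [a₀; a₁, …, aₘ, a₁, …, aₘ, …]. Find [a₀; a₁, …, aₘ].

a₀ = ⌊√119⌋ = 10.
With m₀=0, d₀=1 and mₖ₊₁ = dₖaₖ − mₖ, dₖ₊₁ = (n − mₖ₊₁²)/dₖ, aₖ₊₁ = ⌊(a₀+mₖ₊₁)/dₖ₊₁⌋:
  k=1: m=10, d=19, a=1
  k=2: m=9, d=2, a=9
  k=3: m=9, d=19, a=1
  k=4: m=10, d=1, a=20
d=1 and a=2a₀=20 at k=4, so the next step gives (m, d) = (10, 19) again — its k=1 value — and the period has length 4.

[10; 1, 9, 1, 20]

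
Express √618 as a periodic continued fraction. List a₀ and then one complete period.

[24; 1, 6, 8, 6, 1, 48]

a₀ = ⌊√618⌋ = 24.
With m₀=0, d₀=1 and mₖ₊₁ = dₖaₖ − mₖ, dₖ₊₁ = (n − mₖ₊₁²)/dₖ, aₖ₊₁ = ⌊(a₀+mₖ₊₁)/dₖ₊₁⌋:
  k=1: m=24, d=42, a=1
  k=2: m=18, d=7, a=6
  k=3: m=24, d=6, a=8
  k=4: m=24, d=7, a=6
  k=5: m=18, d=42, a=1
  k=6: m=24, d=1, a=48
d=1 and a=2a₀=48 at k=6, so the next step gives (m, d) = (24, 42) again — its k=1 value — and the period has length 6.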